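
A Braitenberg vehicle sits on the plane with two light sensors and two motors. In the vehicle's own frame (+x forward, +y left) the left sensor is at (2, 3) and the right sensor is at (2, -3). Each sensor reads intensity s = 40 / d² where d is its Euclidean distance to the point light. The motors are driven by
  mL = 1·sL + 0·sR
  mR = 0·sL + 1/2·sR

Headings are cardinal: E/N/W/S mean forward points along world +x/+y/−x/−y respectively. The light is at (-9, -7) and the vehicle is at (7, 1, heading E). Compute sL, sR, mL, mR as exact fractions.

left sensor world pos  = (9, 4); dL² = 445
right sensor world pos = (9, -2); dR² = 349
sL = 40/445 = 8/89
sR = 40/349 = 40/349
mL = 1·sL + 0·sR = 8/89
mR = 0·sL + 1/2·sR = 20/349

8/89 40/349 8/89 20/349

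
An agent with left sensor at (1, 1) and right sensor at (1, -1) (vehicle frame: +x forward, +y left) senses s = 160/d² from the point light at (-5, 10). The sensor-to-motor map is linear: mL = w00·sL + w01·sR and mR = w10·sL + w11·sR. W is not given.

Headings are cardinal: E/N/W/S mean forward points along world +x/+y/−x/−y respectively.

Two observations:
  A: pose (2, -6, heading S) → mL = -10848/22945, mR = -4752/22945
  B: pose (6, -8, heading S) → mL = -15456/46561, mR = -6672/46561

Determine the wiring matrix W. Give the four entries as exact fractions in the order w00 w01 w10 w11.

obs A: pose=(2,-6,S) → sL=160/353, sR=32/65, mL=-10848/22945, mR=-4752/22945
obs B: pose=(6,-8,S) → sL=32/101, sR=160/461, mL=-15456/46561, mR=-6672/46561
sensor matrix S = [[160/353, 32/65], [32/101, 160/461]]; det S = 1425408/1068342145
solve [mL_A; mL_B] = S·[w00; w01] and [mR_A; mR_B] = S·[w10; w11]:
  w00 = -1/2, w01 = -1/2, w10 = -1, w11 = 1/2

-1/2 -1/2 -1 1/2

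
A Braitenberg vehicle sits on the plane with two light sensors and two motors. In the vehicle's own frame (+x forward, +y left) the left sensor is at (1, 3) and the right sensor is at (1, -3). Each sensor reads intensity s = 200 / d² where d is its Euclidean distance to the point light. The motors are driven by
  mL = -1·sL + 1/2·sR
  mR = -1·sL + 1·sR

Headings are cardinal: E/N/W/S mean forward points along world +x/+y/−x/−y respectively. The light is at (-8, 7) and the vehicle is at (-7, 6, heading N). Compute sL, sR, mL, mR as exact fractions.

left sensor world pos  = (-10, 7); dL² = 4
right sensor world pos = (-4, 7); dR² = 16
sL = 200/4 = 50
sR = 200/16 = 25/2
mL = -1·sL + 1/2·sR = -175/4
mR = -1·sL + 1·sR = -75/2

50 25/2 -175/4 -75/2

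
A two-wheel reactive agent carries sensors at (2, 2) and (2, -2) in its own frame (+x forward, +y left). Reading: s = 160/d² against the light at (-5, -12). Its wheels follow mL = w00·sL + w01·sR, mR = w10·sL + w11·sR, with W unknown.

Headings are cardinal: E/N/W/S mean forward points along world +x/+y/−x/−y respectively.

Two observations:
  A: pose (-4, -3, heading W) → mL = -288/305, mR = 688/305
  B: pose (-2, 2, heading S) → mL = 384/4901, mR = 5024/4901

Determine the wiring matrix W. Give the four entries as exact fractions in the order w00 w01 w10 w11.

obs A: pose=(-4,-3,W) → sL=16/5, sR=80/61, mL=-288/305, mR=688/305
obs B: pose=(-2,2,S) → sL=160/169, sR=32/29, mL=384/4901, mR=5024/4901
sensor matrix S = [[16/5, 80/61], [160/169, 32/29]]; det S = 3422208/1494805
solve [mL_A; mL_B] = S·[w00; w01] and [mR_A; mR_B] = S·[w10; w11]:
  w00 = -1/2, w01 = 1/2, w10 = 1/2, w11 = 1/2

-1/2 1/2 1/2 1/2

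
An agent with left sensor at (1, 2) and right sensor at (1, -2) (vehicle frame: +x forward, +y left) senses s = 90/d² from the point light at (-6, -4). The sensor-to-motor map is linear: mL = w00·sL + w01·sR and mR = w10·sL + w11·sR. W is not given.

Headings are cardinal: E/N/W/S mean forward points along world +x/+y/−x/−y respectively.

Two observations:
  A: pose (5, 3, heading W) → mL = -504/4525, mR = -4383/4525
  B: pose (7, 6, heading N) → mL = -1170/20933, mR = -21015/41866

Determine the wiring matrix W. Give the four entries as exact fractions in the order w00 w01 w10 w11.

obs A: pose=(5,3,W) → sL=18/25, sR=90/181, mL=-504/4525, mR=-4383/4525
obs B: pose=(7,6,N) → sL=45/121, sR=45/173, mL=-1170/20933, mR=-21015/41866
sensor matrix S = [[18/25, 90/181], [45/121, 45/173]]; det S = 44712/18944365
solve [mL_A; mL_B] = S·[w00; w01] and [mR_A; mR_B] = S·[w10; w11]:
  w00 = -1/2, w01 = 1/2, w10 = -1, w11 = -1/2

-1/2 1/2 -1 -1/2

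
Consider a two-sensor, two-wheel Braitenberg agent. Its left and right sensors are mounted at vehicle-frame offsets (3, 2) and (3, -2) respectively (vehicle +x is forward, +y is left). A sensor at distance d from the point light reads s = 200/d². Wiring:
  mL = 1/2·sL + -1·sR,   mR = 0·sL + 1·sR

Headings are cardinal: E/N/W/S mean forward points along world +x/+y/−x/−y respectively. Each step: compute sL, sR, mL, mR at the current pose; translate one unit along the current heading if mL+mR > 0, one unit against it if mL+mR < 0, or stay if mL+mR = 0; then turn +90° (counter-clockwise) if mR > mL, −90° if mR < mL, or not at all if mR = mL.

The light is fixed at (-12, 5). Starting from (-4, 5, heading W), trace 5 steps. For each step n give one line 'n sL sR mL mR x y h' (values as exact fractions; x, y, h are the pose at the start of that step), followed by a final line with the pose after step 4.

0 200/29 200/29 -100/29 200/29 -4 5 W
1 20/9 100/17 -730/153 100/17 -5 5 S
2 200/101 200/109 -9300/11009 200/109 -5 4 E
3 5 25/13 15/26 25/13 -4 4 N
4 200/29 200/29 -100/29 200/29 -4 5 W
final -5 5 S

n=0: pose=(-4,5,W); sL=200/29, sR=200/29; mL=-100/29, mR=200/29; mL+mR=100/29 → advance +1; mR−mL=300/29 → turn +1·90°
n=1: pose=(-5,5,S); sL=20/9, sR=100/17; mL=-730/153, mR=100/17; mL+mR=10/9 → advance +1; mR−mL=1630/153 → turn +1·90°
n=2: pose=(-5,4,E); sL=200/101, sR=200/109; mL=-9300/11009, mR=200/109; mL+mR=100/101 → advance +1; mR−mL=29500/11009 → turn +1·90°
n=3: pose=(-4,4,N); sL=5, sR=25/13; mL=15/26, mR=25/13; mL+mR=5/2 → advance +1; mR−mL=35/26 → turn +1·90°
n=4: pose=(-4,5,W); sL=200/29, sR=200/29; mL=-100/29, mR=200/29; mL+mR=100/29 → advance +1; mR−mL=300/29 → turn +1·90°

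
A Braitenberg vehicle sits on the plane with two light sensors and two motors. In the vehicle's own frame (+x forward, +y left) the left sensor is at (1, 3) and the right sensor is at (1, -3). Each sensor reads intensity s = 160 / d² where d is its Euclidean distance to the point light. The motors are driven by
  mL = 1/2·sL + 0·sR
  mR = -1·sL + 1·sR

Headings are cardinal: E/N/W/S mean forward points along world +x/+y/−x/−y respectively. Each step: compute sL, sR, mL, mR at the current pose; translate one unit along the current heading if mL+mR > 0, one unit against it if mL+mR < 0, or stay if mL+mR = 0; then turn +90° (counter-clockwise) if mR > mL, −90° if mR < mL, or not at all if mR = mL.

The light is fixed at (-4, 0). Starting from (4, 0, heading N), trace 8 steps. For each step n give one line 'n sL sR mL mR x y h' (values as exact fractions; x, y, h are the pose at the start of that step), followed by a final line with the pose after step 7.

n=0: pose=(4,0,N); sL=80/13, sR=80/61; mL=40/13, mR=-3840/793; mL+mR=-1400/793 → advance -1; mR−mL=-6280/793 → turn -1·90°
n=1: pose=(4,-1,E); sL=32/17, sR=160/97; mL=16/17, mR=-384/1649; mL+mR=1168/1649 → advance +1; mR−mL=-1936/1649 → turn -1·90°
n=2: pose=(5,-1,S); sL=40/37, sR=4; mL=20/37, mR=108/37; mL+mR=128/37 → advance +1; mR−mL=88/37 → turn +1·90°
n=3: pose=(5,-2,E); sL=160/101, sR=32/25; mL=80/101, mR=-768/2525; mL+mR=1232/2525 → advance +1; mR−mL=-2768/2525 → turn -1·90°
n=4: pose=(6,-2,S); sL=80/89, sR=80/29; mL=40/89, mR=4800/2581; mL+mR=5960/2581 → advance +1; mR−mL=3640/2581 → turn +1·90°
n=5: pose=(6,-3,E); sL=160/121, sR=160/157; mL=80/121, mR=-5760/18997; mL+mR=6800/18997 → advance +1; mR−mL=-18320/18997 → turn -1·90°
n=6: pose=(7,-3,S); sL=40/53, sR=2; mL=20/53, mR=66/53; mL+mR=86/53 → advance +1; mR−mL=46/53 → turn +1·90°
n=7: pose=(7,-4,E); sL=32/29, sR=160/193; mL=16/29, mR=-1536/5597; mL+mR=1552/5597 → advance +1; mR−mL=-4624/5597 → turn -1·90°

0 80/13 80/61 40/13 -3840/793 4 0 N
1 32/17 160/97 16/17 -384/1649 4 -1 E
2 40/37 4 20/37 108/37 5 -1 S
3 160/101 32/25 80/101 -768/2525 5 -2 E
4 80/89 80/29 40/89 4800/2581 6 -2 S
5 160/121 160/157 80/121 -5760/18997 6 -3 E
6 40/53 2 20/53 66/53 7 -3 S
7 32/29 160/193 16/29 -1536/5597 7 -4 E
final 8 -4 S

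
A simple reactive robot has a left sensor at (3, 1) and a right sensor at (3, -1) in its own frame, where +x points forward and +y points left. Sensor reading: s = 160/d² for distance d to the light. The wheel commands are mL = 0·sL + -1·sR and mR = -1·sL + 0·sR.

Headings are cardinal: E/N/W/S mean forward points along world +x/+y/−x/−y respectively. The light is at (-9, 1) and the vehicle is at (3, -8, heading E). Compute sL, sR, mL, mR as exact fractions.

left sensor world pos  = (6, -7); dL² = 289
right sensor world pos = (6, -9); dR² = 325
sL = 160/289 = 160/289
sR = 160/325 = 32/65
mL = 0·sL + -1·sR = -32/65
mR = -1·sL + 0·sR = -160/289

160/289 32/65 -32/65 -160/289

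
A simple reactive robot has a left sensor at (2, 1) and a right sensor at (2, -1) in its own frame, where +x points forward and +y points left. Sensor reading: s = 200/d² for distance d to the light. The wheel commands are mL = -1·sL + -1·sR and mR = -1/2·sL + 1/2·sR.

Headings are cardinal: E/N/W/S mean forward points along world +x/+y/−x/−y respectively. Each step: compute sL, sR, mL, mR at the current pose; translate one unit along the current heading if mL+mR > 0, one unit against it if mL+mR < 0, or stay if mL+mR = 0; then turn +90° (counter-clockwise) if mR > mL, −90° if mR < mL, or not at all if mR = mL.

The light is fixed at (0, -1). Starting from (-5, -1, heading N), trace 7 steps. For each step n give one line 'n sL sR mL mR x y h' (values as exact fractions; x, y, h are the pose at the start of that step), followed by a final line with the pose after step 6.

n=0: pose=(-5,-1,N); sL=5, sR=10; mL=-15, mR=5/2; mL+mR=-25/2 → advance -1; mR−mL=35/2 → turn +1·90°
n=1: pose=(-5,-2,W); sL=200/53, sR=200/49; mL=-20400/2597, mR=400/2597; mL+mR=-20000/2597 → advance -1; mR−mL=20800/2597 → turn +1·90°
n=2: pose=(-4,-2,S); sL=100/9, sR=100/17; mL=-2600/153, mR=-400/153; mL+mR=-1000/51 → advance -1; mR−mL=2200/153 → turn +1·90°
n=3: pose=(-4,-1,E); sL=40, sR=40; mL=-80, mR=0; mL+mR=-80 → advance -1; mR−mL=80 → turn +1·90°
n=4: pose=(-5,-1,N); sL=5, sR=10; mL=-15, mR=5/2; mL+mR=-25/2 → advance -1; mR−mL=35/2 → turn +1·90°
n=5: pose=(-5,-2,W); sL=200/53, sR=200/49; mL=-20400/2597, mR=400/2597; mL+mR=-20000/2597 → advance -1; mR−mL=20800/2597 → turn +1·90°
n=6: pose=(-4,-2,S); sL=100/9, sR=100/17; mL=-2600/153, mR=-400/153; mL+mR=-1000/51 → advance -1; mR−mL=2200/153 → turn +1·90°

0 5 10 -15 5/2 -5 -1 N
1 200/53 200/49 -20400/2597 400/2597 -5 -2 W
2 100/9 100/17 -2600/153 -400/153 -4 -2 S
3 40 40 -80 0 -4 -1 E
4 5 10 -15 5/2 -5 -1 N
5 200/53 200/49 -20400/2597 400/2597 -5 -2 W
6 100/9 100/17 -2600/153 -400/153 -4 -2 S
final -4 -1 E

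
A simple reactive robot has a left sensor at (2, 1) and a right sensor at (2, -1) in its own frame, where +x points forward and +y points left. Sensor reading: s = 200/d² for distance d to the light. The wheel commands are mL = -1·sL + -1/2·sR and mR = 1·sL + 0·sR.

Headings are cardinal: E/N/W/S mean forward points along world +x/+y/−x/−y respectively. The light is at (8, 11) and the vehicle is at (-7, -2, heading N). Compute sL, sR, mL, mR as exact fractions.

200/377 200/317 -101100/119509 200/377

left sensor world pos  = (-8, 0); dL² = 377
right sensor world pos = (-6, 0); dR² = 317
sL = 200/377 = 200/377
sR = 200/317 = 200/317
mL = -1·sL + -1/2·sR = -101100/119509
mR = 1·sL + 0·sR = 200/377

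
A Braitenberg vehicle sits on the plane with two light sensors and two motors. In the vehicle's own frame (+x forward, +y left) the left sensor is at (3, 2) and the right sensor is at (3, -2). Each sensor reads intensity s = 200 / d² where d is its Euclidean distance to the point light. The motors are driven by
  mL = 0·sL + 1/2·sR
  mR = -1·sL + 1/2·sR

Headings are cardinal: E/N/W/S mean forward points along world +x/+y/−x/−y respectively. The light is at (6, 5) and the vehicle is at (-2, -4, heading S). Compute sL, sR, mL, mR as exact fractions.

10/9 50/61 25/61 -385/549

left sensor world pos  = (0, -7); dL² = 180
right sensor world pos = (-4, -7); dR² = 244
sL = 200/180 = 10/9
sR = 200/244 = 50/61
mL = 0·sL + 1/2·sR = 25/61
mR = -1·sL + 1/2·sR = -385/549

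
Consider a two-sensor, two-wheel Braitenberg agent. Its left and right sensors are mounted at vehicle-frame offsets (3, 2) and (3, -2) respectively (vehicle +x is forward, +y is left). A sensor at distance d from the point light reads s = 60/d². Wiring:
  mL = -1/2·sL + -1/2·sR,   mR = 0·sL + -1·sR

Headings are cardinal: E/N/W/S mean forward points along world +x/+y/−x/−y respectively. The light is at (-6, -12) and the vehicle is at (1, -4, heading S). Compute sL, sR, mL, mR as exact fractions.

30/53 6/5 -234/265 -6/5

left sensor world pos  = (3, -7); dL² = 106
right sensor world pos = (-1, -7); dR² = 50
sL = 60/106 = 30/53
sR = 60/50 = 6/5
mL = -1/2·sL + -1/2·sR = -234/265
mR = 0·sL + -1·sR = -6/5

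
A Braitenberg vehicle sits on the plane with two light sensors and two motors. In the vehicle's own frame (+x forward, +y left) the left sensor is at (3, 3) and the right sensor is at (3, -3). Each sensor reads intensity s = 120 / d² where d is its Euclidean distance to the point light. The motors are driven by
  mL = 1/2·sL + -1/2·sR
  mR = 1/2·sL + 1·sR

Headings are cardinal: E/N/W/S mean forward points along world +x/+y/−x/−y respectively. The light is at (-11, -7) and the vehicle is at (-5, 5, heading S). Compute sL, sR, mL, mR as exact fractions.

left sensor world pos  = (-2, 2); dL² = 162
right sensor world pos = (-8, 2); dR² = 90
sL = 120/162 = 20/27
sR = 120/90 = 4/3
mL = 1/2·sL + -1/2·sR = -8/27
mR = 1/2·sL + 1·sR = 46/27

20/27 4/3 -8/27 46/27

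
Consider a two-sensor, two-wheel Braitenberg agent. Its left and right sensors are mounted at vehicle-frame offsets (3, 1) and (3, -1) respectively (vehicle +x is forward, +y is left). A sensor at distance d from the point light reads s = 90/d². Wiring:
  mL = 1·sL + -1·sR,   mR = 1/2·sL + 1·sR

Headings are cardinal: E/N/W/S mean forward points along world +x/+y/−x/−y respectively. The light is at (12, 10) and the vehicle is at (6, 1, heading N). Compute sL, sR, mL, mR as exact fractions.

left sensor world pos  = (5, 4); dL² = 85
right sensor world pos = (7, 4); dR² = 61
sL = 90/85 = 18/17
sR = 90/61 = 90/61
mL = 1·sL + -1·sR = -432/1037
mR = 1/2·sL + 1·sR = 2079/1037

18/17 90/61 -432/1037 2079/1037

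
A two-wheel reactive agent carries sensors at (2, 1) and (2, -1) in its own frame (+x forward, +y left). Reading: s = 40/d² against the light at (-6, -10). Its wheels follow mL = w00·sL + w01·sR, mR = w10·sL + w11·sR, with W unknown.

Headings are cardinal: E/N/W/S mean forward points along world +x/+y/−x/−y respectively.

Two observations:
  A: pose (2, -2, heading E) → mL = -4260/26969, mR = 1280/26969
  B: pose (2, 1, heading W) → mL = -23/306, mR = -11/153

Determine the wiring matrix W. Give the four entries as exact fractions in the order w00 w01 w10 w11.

obs A: pose=(2,-2,E) → sL=40/181, sR=40/149, mL=-4260/26969, mR=1280/26969
obs B: pose=(2,1,W) → sL=5/17, sR=2/9, mL=-23/306, mR=-11/153
sensor matrix S = [[40/181, 40/149], [5/17, 2/9]]; det S = -123160/4126257
solve [mL_A; mL_B] = S·[w00; w01] and [mR_A; mR_B] = S·[w10; w11]:
  w00 = 1/2, w01 = -1, w10 = -1, w11 = 1

1/2 -1 -1 1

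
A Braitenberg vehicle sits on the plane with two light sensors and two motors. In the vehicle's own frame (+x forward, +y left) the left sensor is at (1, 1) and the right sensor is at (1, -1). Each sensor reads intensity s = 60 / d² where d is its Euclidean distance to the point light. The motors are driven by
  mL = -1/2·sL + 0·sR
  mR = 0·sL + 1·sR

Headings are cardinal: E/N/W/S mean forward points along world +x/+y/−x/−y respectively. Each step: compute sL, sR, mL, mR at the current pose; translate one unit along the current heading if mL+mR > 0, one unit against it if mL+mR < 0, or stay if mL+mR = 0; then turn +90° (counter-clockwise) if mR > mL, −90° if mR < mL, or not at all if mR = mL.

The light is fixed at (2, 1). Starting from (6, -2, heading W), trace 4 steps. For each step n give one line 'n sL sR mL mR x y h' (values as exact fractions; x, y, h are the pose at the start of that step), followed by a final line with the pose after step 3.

n=0: pose=(6,-2,W); sL=12/5, sR=60/13; mL=-6/5, mR=60/13; mL+mR=222/65 → advance +1; mR−mL=378/65 → turn +1·90°
n=1: pose=(5,-2,S); sL=15/8, sR=3; mL=-15/16, mR=3; mL+mR=33/16 → advance +1; mR−mL=63/16 → turn +1·90°
n=2: pose=(5,-3,E); sL=12/5, sR=60/41; mL=-6/5, mR=60/41; mL+mR=54/205 → advance +1; mR−mL=546/205 → turn +1·90°
n=3: pose=(6,-3,N); sL=10/3, sR=30/17; mL=-5/3, mR=30/17; mL+mR=5/51 → advance +1; mR−mL=175/51 → turn +1·90°

0 12/5 60/13 -6/5 60/13 6 -2 W
1 15/8 3 -15/16 3 5 -2 S
2 12/5 60/41 -6/5 60/41 5 -3 E
3 10/3 30/17 -5/3 30/17 6 -3 N
final 6 -2 W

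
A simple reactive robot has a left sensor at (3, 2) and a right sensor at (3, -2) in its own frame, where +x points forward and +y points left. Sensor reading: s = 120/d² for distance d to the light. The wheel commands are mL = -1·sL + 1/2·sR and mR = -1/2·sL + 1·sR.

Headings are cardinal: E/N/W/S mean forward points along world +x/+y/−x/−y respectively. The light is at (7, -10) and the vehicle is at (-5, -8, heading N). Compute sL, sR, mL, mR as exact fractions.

left sensor world pos  = (-7, -5); dL² = 221
right sensor world pos = (-3, -5); dR² = 125
sL = 120/221 = 120/221
sR = 120/125 = 24/25
mL = -1·sL + 1/2·sR = -348/5525
mR = -1/2·sL + 1·sR = 3804/5525

120/221 24/25 -348/5525 3804/5525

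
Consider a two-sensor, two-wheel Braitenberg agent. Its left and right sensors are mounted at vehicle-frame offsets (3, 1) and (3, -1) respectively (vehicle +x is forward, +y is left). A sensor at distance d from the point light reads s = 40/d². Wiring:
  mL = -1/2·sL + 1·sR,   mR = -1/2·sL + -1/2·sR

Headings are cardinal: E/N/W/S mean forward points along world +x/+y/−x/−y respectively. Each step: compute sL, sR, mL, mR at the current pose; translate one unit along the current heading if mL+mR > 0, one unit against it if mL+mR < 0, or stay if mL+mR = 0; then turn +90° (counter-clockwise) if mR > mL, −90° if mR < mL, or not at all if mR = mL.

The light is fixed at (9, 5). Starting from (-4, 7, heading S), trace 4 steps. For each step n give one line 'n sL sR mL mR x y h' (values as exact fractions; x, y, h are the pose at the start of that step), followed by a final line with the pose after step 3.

0 8/29 40/197 372/5713 -1368/5713 -4 7 S
1 2/13 5/34 31/442 -133/884 -4 8 W
2 8/41 40/157 1012/6437 -1448/6437 -3 8 N
3 4/9 20/41 98/369 -172/369 -3 7 E
final -4 7 S

n=0: pose=(-4,7,S); sL=8/29, sR=40/197; mL=372/5713, mR=-1368/5713; mL+mR=-996/5713 → advance -1; mR−mL=-60/197 → turn -1·90°
n=1: pose=(-4,8,W); sL=2/13, sR=5/34; mL=31/442, mR=-133/884; mL+mR=-71/884 → advance -1; mR−mL=-15/68 → turn -1·90°
n=2: pose=(-3,8,N); sL=8/41, sR=40/157; mL=1012/6437, mR=-1448/6437; mL+mR=-436/6437 → advance -1; mR−mL=-60/157 → turn -1·90°
n=3: pose=(-3,7,E); sL=4/9, sR=20/41; mL=98/369, mR=-172/369; mL+mR=-74/369 → advance -1; mR−mL=-30/41 → turn -1·90°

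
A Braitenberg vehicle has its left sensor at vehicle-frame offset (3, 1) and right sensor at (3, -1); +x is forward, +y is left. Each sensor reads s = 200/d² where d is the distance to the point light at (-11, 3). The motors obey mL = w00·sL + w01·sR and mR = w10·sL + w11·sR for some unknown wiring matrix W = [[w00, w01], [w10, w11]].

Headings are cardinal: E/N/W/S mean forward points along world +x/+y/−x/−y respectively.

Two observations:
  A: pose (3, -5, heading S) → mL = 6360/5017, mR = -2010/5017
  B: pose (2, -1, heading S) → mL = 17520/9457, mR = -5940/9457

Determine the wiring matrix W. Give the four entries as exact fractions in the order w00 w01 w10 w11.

1 1 1/2 -1

obs A: pose=(3,-5,S) → sL=100/173, sR=20/29, mL=6360/5017, mR=-2010/5017
obs B: pose=(2,-1,S) → sL=40/49, sR=200/193, mL=17520/9457, mR=-5940/9457
sensor matrix S = [[100/173, 20/29], [40/49, 200/193]]; det S = 1708800/47445769
solve [mL_A; mL_B] = S·[w00; w01] and [mR_A; mR_B] = S·[w10; w11]:
  w00 = 1, w01 = 1, w10 = 1/2, w11 = -1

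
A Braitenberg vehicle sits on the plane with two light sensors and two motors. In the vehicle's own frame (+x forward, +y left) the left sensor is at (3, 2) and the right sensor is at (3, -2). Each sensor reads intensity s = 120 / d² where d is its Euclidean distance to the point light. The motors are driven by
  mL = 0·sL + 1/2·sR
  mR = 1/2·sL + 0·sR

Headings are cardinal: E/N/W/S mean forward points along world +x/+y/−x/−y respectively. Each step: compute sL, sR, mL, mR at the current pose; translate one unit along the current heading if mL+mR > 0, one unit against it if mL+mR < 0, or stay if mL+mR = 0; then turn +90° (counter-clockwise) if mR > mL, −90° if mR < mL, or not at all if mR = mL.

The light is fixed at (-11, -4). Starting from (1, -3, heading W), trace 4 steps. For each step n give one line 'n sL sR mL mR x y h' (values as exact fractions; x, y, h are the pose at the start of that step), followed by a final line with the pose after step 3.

0 60/41 4/3 2/3 30/41 1 -3 W
1 120/173 24/17 12/17 60/173 0 -3 S
2 30/17 30/17 15/17 15/17 0 -4 W
3 120/53 120/53 60/53 60/53 -1 -4 W
final -2 -4 W

n=0: pose=(1,-3,W); sL=60/41, sR=4/3; mL=2/3, mR=30/41; mL+mR=172/123 → advance +1; mR−mL=8/123 → turn +1·90°
n=1: pose=(0,-3,S); sL=120/173, sR=24/17; mL=12/17, mR=60/173; mL+mR=3096/2941 → advance +1; mR−mL=-1056/2941 → turn -1·90°
n=2: pose=(0,-4,W); sL=30/17, sR=30/17; mL=15/17, mR=15/17; mL+mR=30/17 → advance +1; mR−mL=0 → turn +0·90°
n=3: pose=(-1,-4,W); sL=120/53, sR=120/53; mL=60/53, mR=60/53; mL+mR=120/53 → advance +1; mR−mL=0 → turn +0·90°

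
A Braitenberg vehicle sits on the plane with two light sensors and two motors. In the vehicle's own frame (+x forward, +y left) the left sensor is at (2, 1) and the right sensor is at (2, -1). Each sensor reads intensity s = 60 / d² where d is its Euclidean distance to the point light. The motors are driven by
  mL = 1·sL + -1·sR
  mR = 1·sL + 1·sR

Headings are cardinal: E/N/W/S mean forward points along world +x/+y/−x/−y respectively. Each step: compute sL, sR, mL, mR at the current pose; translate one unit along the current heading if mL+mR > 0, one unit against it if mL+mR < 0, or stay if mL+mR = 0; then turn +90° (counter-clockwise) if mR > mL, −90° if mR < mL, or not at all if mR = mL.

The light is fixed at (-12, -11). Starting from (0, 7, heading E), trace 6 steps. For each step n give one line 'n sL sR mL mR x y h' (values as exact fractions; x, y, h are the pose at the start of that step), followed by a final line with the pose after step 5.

n=0: pose=(0,7,E); sL=60/557, sR=12/97; mL=-864/54029, mR=12504/54029; mL+mR=120/557 → advance +1; mR−mL=24/97 → turn +1·90°
n=1: pose=(1,7,N); sL=15/136, sR=15/149; mL=195/20264, mR=4275/20264; mL+mR=15/68 → advance +1; mR−mL=30/149 → turn +1·90°
n=2: pose=(1,8,W); sL=12/89, sR=60/521; mL=912/46369, mR=11592/46369; mL+mR=24/89 → advance +1; mR−mL=120/521 → turn +1·90°
n=3: pose=(0,8,S); sL=30/229, sR=6/41; mL=-144/9389, mR=2604/9389; mL+mR=60/229 → advance +1; mR−mL=12/41 → turn +1·90°
n=4: pose=(0,7,E); sL=60/557, sR=12/97; mL=-864/54029, mR=12504/54029; mL+mR=120/557 → advance +1; mR−mL=24/97 → turn +1·90°
n=5: pose=(1,7,N); sL=15/136, sR=15/149; mL=195/20264, mR=4275/20264; mL+mR=15/68 → advance +1; mR−mL=30/149 → turn +1·90°

0 60/557 12/97 -864/54029 12504/54029 0 7 E
1 15/136 15/149 195/20264 4275/20264 1 7 N
2 12/89 60/521 912/46369 11592/46369 1 8 W
3 30/229 6/41 -144/9389 2604/9389 0 8 S
4 60/557 12/97 -864/54029 12504/54029 0 7 E
5 15/136 15/149 195/20264 4275/20264 1 7 N
final 1 8 W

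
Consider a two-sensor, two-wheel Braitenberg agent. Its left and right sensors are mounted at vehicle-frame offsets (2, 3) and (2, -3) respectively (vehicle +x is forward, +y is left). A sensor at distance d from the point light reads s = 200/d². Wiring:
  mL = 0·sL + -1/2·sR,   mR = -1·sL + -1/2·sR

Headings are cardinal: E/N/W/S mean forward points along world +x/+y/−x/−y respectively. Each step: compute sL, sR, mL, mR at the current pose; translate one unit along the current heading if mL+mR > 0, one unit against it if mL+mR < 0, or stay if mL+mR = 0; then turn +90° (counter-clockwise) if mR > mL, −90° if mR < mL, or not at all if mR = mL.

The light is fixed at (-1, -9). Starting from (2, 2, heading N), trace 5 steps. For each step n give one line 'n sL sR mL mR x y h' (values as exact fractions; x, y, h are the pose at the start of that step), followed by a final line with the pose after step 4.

n=0: pose=(2,2,N); sL=200/169, sR=40/41; mL=-20/41, mR=-11580/6929; mL+mR=-14960/6929 → advance -1; mR−mL=-200/169 → turn -1·90°
n=1: pose=(2,1,E); sL=100/97, sR=100/37; mL=-50/37, mR=-8550/3589; mL+mR=-13400/3589 → advance -1; mR−mL=-100/97 → turn -1·90°
n=2: pose=(1,1,S); sL=200/89, sR=40/13; mL=-20/13, mR=-4380/1157; mL+mR=-6160/1157 → advance -1; mR−mL=-200/89 → turn -1·90°
n=3: pose=(1,2,W); sL=25/8, sR=50/49; mL=-25/49, mR=-1425/392; mL+mR=-1625/392 → advance -1; mR−mL=-25/8 → turn -1·90°
n=4: pose=(2,2,N); sL=200/169, sR=40/41; mL=-20/41, mR=-11580/6929; mL+mR=-14960/6929 → advance -1; mR−mL=-200/169 → turn -1·90°

0 200/169 40/41 -20/41 -11580/6929 2 2 N
1 100/97 100/37 -50/37 -8550/3589 2 1 E
2 200/89 40/13 -20/13 -4380/1157 1 1 S
3 25/8 50/49 -25/49 -1425/392 1 2 W
4 200/169 40/41 -20/41 -11580/6929 2 2 N
final 2 1 E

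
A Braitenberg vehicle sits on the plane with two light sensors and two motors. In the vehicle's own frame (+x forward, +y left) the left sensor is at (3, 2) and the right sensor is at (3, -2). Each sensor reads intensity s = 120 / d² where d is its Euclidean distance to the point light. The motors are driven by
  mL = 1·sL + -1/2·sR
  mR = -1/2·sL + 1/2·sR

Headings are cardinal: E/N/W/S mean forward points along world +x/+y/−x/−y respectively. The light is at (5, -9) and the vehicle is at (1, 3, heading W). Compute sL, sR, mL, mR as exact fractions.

120/149 24/49 4092/7301 -1152/7301

left sensor world pos  = (-2, 1); dL² = 149
right sensor world pos = (-2, 5); dR² = 245
sL = 120/149 = 120/149
sR = 120/245 = 24/49
mL = 1·sL + -1/2·sR = 4092/7301
mR = -1/2·sL + 1/2·sR = -1152/7301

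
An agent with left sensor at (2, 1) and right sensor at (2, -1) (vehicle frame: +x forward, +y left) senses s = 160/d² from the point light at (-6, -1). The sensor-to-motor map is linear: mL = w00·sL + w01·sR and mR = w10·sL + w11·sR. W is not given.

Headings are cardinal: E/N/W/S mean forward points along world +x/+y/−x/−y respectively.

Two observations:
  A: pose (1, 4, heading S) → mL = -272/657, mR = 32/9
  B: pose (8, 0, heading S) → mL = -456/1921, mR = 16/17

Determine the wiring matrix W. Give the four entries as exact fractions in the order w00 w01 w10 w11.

obs A: pose=(1,4,S) → sL=160/73, sR=32/9, mL=-272/657, mR=32/9
obs B: pose=(8,0,S) → sL=80/113, sR=16/17, mL=-456/1921, mR=16/17
sensor matrix S = [[160/73, 32/9], [80/113, 16/17]]; det S = -573440/1262097
solve [mL_A; mL_B] = S·[w00; w01] and [mR_A; mR_B] = S·[w10; w11]:
  w00 = -1, w01 = 1/2, w10 = 0, w11 = 1

-1 1/2 0 1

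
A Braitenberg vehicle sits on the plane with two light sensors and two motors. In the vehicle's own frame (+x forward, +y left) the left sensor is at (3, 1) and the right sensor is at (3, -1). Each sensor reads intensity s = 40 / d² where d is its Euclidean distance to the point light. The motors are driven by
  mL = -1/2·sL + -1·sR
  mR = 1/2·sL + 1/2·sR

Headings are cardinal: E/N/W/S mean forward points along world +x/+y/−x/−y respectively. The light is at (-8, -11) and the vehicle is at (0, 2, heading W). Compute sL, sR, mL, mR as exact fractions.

left sensor world pos  = (-3, 1); dL² = 169
right sensor world pos = (-3, 3); dR² = 221
sL = 40/169 = 40/169
sR = 40/221 = 40/221
mL = -1/2·sL + -1·sR = -860/2873
mR = 1/2·sL + 1/2·sR = 600/2873

40/169 40/221 -860/2873 600/2873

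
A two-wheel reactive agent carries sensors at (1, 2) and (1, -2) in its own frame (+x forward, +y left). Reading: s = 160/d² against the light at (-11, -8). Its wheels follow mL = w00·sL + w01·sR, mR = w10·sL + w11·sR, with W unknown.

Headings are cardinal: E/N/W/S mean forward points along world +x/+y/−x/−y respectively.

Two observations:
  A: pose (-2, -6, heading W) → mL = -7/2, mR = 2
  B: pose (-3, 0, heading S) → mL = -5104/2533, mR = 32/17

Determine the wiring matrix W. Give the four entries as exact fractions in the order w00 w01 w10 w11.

-1 -1/2 0 1

obs A: pose=(-2,-6,W) → sL=5/2, sR=2, mL=-7/2, mR=2
obs B: pose=(-3,0,S) → sL=160/149, sR=32/17, mL=-5104/2533, mR=32/17
sensor matrix S = [[5/2, 2], [160/149, 32/17]]; det S = 6480/2533
solve [mL_A; mL_B] = S·[w00; w01] and [mR_A; mR_B] = S·[w10; w11]:
  w00 = -1, w01 = -1/2, w10 = 0, w11 = 1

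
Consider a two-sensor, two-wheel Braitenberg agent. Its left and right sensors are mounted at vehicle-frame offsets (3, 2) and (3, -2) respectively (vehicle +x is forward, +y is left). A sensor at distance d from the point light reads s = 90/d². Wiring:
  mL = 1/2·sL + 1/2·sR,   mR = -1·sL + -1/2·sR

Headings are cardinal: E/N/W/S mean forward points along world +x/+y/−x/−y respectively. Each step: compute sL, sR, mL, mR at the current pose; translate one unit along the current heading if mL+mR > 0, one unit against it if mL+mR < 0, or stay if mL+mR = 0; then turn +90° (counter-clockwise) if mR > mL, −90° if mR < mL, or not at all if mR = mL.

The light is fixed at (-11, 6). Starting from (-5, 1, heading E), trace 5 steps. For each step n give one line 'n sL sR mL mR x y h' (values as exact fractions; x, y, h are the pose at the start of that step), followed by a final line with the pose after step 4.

n=0: pose=(-5,1,E); sL=1, sR=9/13; mL=11/13, mR=-35/26; mL+mR=-1/2 → advance -1; mR−mL=-57/26 → turn -1·90°
n=1: pose=(-6,1,S); sL=90/113, sR=90/73; mL=8370/8249, mR=-11655/8249; mL+mR=-45/113 → advance -1; mR−mL=-20025/8249 → turn -1·90°
n=2: pose=(-6,2,W); sL=9/4, sR=45/4; mL=27/4, mR=-63/8; mL+mR=-9/8 → advance -1; mR−mL=-117/8 → turn -1·90°
n=3: pose=(-5,2,N); sL=90/17, sR=18/13; mL=738/221, mR=-1323/221; mL+mR=-45/17 → advance -1; mR−mL=-2061/221 → turn -1·90°
n=4: pose=(-5,1,E); sL=1, sR=9/13; mL=11/13, mR=-35/26; mL+mR=-1/2 → advance -1; mR−mL=-57/26 → turn -1·90°

0 1 9/13 11/13 -35/26 -5 1 E
1 90/113 90/73 8370/8249 -11655/8249 -6 1 S
2 9/4 45/4 27/4 -63/8 -6 2 W
3 90/17 18/13 738/221 -1323/221 -5 2 N
4 1 9/13 11/13 -35/26 -5 1 E
final -6 1 S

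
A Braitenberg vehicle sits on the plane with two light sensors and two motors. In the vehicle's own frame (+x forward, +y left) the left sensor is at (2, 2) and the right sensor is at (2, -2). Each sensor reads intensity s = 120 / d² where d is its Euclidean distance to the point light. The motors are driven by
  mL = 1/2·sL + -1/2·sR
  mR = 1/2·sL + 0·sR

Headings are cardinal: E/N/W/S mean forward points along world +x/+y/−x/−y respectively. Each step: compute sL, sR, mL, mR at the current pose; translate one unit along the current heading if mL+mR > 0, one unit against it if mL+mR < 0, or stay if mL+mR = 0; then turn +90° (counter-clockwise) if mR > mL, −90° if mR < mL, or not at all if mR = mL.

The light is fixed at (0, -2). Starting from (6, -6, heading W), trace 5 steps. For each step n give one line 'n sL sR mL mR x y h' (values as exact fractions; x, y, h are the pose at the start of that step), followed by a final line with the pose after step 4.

0 30/13 6 -24/13 15/13 6 -6 W
1 40/39 120/61 -1120/2379 20/39 7 -6 S
2 4/3 12/13 8/39 2/3 7 -7 E
3 8/3 120/109 256/327 4/3 8 -7 N
4 5/3 3 -2/3 5/6 8 -6 W
final 7 -6 S

n=0: pose=(6,-6,W); sL=30/13, sR=6; mL=-24/13, mR=15/13; mL+mR=-9/13 → advance -1; mR−mL=3 → turn +1·90°
n=1: pose=(7,-6,S); sL=40/39, sR=120/61; mL=-1120/2379, mR=20/39; mL+mR=100/2379 → advance +1; mR−mL=60/61 → turn +1·90°
n=2: pose=(7,-7,E); sL=4/3, sR=12/13; mL=8/39, mR=2/3; mL+mR=34/39 → advance +1; mR−mL=6/13 → turn +1·90°
n=3: pose=(8,-7,N); sL=8/3, sR=120/109; mL=256/327, mR=4/3; mL+mR=692/327 → advance +1; mR−mL=60/109 → turn +1·90°
n=4: pose=(8,-6,W); sL=5/3, sR=3; mL=-2/3, mR=5/6; mL+mR=1/6 → advance +1; mR−mL=3/2 → turn +1·90°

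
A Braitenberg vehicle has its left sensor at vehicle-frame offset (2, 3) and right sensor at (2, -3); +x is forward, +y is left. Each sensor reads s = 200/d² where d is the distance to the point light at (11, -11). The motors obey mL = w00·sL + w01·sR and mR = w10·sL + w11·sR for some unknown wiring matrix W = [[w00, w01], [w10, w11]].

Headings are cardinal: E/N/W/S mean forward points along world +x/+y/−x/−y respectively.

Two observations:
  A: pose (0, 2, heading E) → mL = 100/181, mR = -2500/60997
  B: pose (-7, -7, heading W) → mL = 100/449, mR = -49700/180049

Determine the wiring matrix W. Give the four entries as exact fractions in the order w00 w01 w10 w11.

0 1/2 -1 1/2

obs A: pose=(0,2,E) → sL=200/337, sR=200/181, mL=100/181, mR=-2500/60997
obs B: pose=(-7,-7,W) → sL=200/401, sR=200/449, mL=100/449, mR=-49700/180049
sensor matrix S = [[200/337, 200/181], [200/401, 200/449]]; det S = -3149280000/10982448853
solve [mL_A; mL_B] = S·[w00; w01] and [mR_A; mR_B] = S·[w10; w11]:
  w00 = 0, w01 = 1/2, w10 = -1, w11 = 1/2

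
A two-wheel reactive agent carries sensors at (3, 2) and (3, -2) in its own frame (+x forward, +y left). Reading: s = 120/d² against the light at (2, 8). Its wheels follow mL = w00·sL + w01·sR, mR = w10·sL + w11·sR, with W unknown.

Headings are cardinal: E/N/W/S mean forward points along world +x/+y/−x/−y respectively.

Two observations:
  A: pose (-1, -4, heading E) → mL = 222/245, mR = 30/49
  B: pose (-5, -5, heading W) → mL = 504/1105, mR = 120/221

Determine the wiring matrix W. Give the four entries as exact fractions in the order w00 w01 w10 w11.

obs A: pose=(-1,-4,E) → sL=6/5, sR=30/49, mL=222/245, mR=30/49
obs B: pose=(-5,-5,W) → sL=24/65, sR=120/221, mL=504/1105, mR=120/221
sensor matrix S = [[6/5, 30/49], [24/65, 120/221]]; det S = 4608/10829
solve [mL_A; mL_B] = S·[w00; w01] and [mR_A; mR_B] = S·[w10; w11]:
  w00 = 1/2, w01 = 1/2, w10 = 0, w11 = 1

1/2 1/2 0 1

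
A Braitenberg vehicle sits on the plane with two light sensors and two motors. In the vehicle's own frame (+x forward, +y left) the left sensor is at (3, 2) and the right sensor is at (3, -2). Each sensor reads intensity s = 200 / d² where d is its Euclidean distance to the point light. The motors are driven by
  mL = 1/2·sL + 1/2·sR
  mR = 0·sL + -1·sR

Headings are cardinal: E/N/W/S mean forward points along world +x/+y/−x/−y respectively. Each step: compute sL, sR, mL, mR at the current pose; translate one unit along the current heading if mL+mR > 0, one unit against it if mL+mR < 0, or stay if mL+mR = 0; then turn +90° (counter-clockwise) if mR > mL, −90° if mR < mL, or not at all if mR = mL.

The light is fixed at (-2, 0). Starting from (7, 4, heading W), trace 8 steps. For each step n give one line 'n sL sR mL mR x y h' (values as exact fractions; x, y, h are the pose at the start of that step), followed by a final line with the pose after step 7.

0 5 25/9 35/9 -25/9 7 4 W
1 40/17 200/149 4680/2533 -200/149 6 4 N
2 20/17 20/13 300/221 -20/13 6 5 E
3 40/17 200/29 2280/493 -200/29 5 5 S
4 25/4 5/2 35/8 -5/2 5 6 W
5 200/97 40/29 4840/2813 -40/29 4 6 N
6 100/81 100/53 6700/4293 -100/53 4 7 E
7 40/13 8 72/13 -8 3 7 S
final 3 8 W

n=0: pose=(7,4,W); sL=5, sR=25/9; mL=35/9, mR=-25/9; mL+mR=10/9 → advance +1; mR−mL=-20/3 → turn -1·90°
n=1: pose=(6,4,N); sL=40/17, sR=200/149; mL=4680/2533, mR=-200/149; mL+mR=1280/2533 → advance +1; mR−mL=-8080/2533 → turn -1·90°
n=2: pose=(6,5,E); sL=20/17, sR=20/13; mL=300/221, mR=-20/13; mL+mR=-40/221 → advance -1; mR−mL=-640/221 → turn -1·90°
n=3: pose=(5,5,S); sL=40/17, sR=200/29; mL=2280/493, mR=-200/29; mL+mR=-1120/493 → advance -1; mR−mL=-5680/493 → turn -1·90°
n=4: pose=(5,6,W); sL=25/4, sR=5/2; mL=35/8, mR=-5/2; mL+mR=15/8 → advance +1; mR−mL=-55/8 → turn -1·90°
n=5: pose=(4,6,N); sL=200/97, sR=40/29; mL=4840/2813, mR=-40/29; mL+mR=960/2813 → advance +1; mR−mL=-8720/2813 → turn -1·90°
n=6: pose=(4,7,E); sL=100/81, sR=100/53; mL=6700/4293, mR=-100/53; mL+mR=-1400/4293 → advance -1; mR−mL=-14800/4293 → turn -1·90°
n=7: pose=(3,7,S); sL=40/13, sR=8; mL=72/13, mR=-8; mL+mR=-32/13 → advance -1; mR−mL=-176/13 → turn -1·90°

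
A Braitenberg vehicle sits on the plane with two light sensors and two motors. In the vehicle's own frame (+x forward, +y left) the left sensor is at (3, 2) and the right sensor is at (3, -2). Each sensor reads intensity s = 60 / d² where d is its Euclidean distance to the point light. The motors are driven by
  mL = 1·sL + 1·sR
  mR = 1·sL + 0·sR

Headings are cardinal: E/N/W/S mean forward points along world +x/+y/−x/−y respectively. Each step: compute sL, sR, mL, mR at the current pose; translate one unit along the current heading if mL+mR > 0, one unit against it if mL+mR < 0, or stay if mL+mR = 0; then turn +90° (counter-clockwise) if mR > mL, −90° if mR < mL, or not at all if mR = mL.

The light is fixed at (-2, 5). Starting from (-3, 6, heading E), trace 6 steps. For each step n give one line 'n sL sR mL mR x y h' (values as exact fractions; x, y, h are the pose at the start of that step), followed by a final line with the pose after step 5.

n=0: pose=(-3,6,E); sL=60/13, sR=12; mL=216/13, mR=60/13; mL+mR=276/13 → advance +1; mR−mL=-12 → turn -1·90°
n=1: pose=(-2,6,S); sL=15/2, sR=15/2; mL=15, mR=15/2; mL+mR=45/2 → advance +1; mR−mL=-15/2 → turn -1·90°
n=2: pose=(-2,5,W); sL=60/13, sR=60/13; mL=120/13, mR=60/13; mL+mR=180/13 → advance +1; mR−mL=-60/13 → turn -1·90°
n=3: pose=(-3,5,N); sL=10/3, sR=6; mL=28/3, mR=10/3; mL+mR=38/3 → advance +1; mR−mL=-6 → turn -1·90°
n=4: pose=(-3,6,E); sL=60/13, sR=12; mL=216/13, mR=60/13; mL+mR=276/13 → advance +1; mR−mL=-12 → turn -1·90°
n=5: pose=(-2,6,S); sL=15/2, sR=15/2; mL=15, mR=15/2; mL+mR=45/2 → advance +1; mR−mL=-15/2 → turn -1·90°

0 60/13 12 216/13 60/13 -3 6 E
1 15/2 15/2 15 15/2 -2 6 S
2 60/13 60/13 120/13 60/13 -2 5 W
3 10/3 6 28/3 10/3 -3 5 N
4 60/13 12 216/13 60/13 -3 6 E
5 15/2 15/2 15 15/2 -2 6 S
final -2 5 W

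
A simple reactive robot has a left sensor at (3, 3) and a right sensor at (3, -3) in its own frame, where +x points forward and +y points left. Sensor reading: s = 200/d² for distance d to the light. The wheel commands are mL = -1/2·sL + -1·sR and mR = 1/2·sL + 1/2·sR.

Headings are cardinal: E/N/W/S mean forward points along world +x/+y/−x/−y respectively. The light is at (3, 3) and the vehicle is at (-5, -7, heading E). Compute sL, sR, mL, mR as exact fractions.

100/37 100/97 -8550/3589 6700/3589

left sensor world pos  = (-2, -4); dL² = 74
right sensor world pos = (-2, -10); dR² = 194
sL = 200/74 = 100/37
sR = 200/194 = 100/97
mL = -1/2·sL + -1·sR = -8550/3589
mR = 1/2·sL + 1/2·sR = 6700/3589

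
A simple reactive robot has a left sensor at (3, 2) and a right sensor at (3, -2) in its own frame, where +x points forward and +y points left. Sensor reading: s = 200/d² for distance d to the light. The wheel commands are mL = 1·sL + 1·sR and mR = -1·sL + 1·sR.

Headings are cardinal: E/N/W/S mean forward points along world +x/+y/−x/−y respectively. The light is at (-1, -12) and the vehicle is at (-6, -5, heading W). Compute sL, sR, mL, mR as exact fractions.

200/89 40/29 9360/2581 -2240/2581

left sensor world pos  = (-9, -7); dL² = 89
right sensor world pos = (-9, -3); dR² = 145
sL = 200/89 = 200/89
sR = 200/145 = 40/29
mL = 1·sL + 1·sR = 9360/2581
mR = -1·sL + 1·sR = -2240/2581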